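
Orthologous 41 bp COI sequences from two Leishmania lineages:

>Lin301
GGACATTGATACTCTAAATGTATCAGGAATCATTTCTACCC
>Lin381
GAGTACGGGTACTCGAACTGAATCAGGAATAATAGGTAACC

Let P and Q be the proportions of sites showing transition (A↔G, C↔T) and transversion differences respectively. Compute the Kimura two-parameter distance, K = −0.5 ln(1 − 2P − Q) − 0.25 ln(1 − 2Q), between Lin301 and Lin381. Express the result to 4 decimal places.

0.4558

Differing sites — 2:G/A (Ti); 3:A/G (Ti); 4:C/T (Ti); 6:T/C (Ti); 7:T/G (Tv); 9:A/G (Ti); 15:T/G (Tv); 18:A/C (Tv); 21:T/A (Tv); 31:C/A (Tv); 34:T/A (Tv); 35:T/G (Tv); 36:C/G (Tv); 39:C/A (Tv).
Of the 14 differences, 5 transitions and 9 transversions over 41 sites: P = 5/41 = 0.121951, Q = 9/41 = 0.219512.
d = −0.5·ln(0.536586) − 0.25·ln(0.560976) = −0.5·(-0.622528) − 0.25·(-0.578077) = 0.4558.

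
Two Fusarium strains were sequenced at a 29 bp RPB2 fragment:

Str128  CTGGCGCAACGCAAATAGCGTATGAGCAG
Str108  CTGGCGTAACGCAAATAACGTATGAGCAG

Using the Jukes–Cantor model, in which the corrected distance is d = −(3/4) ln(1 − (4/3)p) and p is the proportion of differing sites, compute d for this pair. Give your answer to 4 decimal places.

0.0723

The sequences differ at positions 7 (C/T), 18 (G/A).
p = 2/29 = 0.068966.
d = −0.75 · ln(1 − (4/3)·0.068966) = −0.75 · ln(0.908045) = −0.75 · (-0.096461) = 0.0723.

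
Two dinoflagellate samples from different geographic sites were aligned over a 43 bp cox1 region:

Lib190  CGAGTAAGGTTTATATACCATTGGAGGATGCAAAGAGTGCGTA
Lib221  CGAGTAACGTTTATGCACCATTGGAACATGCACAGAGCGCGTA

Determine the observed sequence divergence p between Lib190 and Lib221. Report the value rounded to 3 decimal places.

0.163

Differing sites — 8:G/C; 15:A/G; 16:T/C; 26:G/A; 27:G/C; 33:A/C; 38:T/C.
There are 7 differences over 43 sites, so p = 7/43 = 0.163.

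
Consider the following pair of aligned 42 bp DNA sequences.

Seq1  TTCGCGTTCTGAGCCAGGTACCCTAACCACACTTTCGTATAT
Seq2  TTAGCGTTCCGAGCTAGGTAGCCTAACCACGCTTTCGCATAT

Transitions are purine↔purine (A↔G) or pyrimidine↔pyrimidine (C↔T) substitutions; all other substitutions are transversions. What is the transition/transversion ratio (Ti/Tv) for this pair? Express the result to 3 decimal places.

2.000

Mismatches occur at site 3 (C↔A, transversion), site 10 (T↔C, transition), site 15 (C↔T, transition), site 21 (C↔G, transversion), site 31 (A↔G, transition), site 38 (T↔C, transition).
Of the 6 differences, 4 transitions and 2 transversions, so Ti/Tv = 4/2 = 2.000.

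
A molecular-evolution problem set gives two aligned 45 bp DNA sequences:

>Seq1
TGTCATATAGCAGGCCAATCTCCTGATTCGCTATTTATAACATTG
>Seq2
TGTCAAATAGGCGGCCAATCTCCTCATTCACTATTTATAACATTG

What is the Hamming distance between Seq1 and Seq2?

Differing sites — 6:T/A; 11:C/G; 12:A/C; 25:G/C; 30:G/A.
That gives 5 mismatches out of 45 aligned sites, so the Hamming distance is 5.

5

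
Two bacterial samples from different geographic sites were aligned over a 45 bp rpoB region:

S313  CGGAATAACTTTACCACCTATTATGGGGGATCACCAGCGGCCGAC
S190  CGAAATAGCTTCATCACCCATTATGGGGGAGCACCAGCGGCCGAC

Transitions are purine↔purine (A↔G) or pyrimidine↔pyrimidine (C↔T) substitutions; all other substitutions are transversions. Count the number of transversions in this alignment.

The sequences differ at positions 3 (G/A, transition), 8 (A/G, transition), 12 (T/C, transition), 14 (C/T, transition), 19 (T/C, transition), 31 (T/G, transversion).
Of the 6 differences, 5 transitions and 1 transversion, so the answer is 1.

1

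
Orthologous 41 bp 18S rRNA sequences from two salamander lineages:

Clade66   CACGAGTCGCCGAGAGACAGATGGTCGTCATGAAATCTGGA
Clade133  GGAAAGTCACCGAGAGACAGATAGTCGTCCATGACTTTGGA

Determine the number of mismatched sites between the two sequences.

The sequences differ at positions 1 (C/G), 2 (A/G), 3 (C/A), 4 (G/A), 9 (G/A), 23 (G/A), 30 (A/C), 31 (T/A), 32 (G/T), 33 (A/G), 35 (A/C), 37 (C/T).
That gives 12 mismatches out of 41 aligned sites, so the Hamming distance is 12.

12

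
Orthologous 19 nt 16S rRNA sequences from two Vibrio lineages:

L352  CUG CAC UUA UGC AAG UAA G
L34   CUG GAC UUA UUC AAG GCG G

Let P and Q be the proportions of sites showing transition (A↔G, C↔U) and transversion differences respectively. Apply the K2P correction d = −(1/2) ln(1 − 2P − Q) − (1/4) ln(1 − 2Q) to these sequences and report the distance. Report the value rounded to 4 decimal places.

Mismatches occur at site 4 (C/G, transversion), site 11 (G/U, transversion), site 16 (U/G, transversion), site 17 (A/C, transversion), site 18 (A/G, transition).
Of the 5 differences, 1 transition and 4 transversions over 19 sites: P = 1/19 = 0.052632, Q = 4/19 = 0.210526.
d = −0.5·ln(0.684210) − 0.25·ln(0.578948) = −0.5·(-0.379490) − 0.25·(-0.546543) = 0.3264.

0.3264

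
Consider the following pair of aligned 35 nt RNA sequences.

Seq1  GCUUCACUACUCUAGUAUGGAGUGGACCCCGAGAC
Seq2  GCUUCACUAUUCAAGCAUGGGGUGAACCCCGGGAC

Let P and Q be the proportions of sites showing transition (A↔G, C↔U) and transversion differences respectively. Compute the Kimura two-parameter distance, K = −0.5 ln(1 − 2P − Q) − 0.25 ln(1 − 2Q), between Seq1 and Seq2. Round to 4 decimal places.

0.2034

Differing sites — 10:C/U (Ti); 13:U/A (Tv); 16:U/C (Ti); 21:A/G (Ti); 25:G/A (Ti); 32:A/G (Ti).
Of the 6 differences, 5 transitions and 1 transversion over 35 sites: P = 5/35 = 0.142857, Q = 1/35 = 0.028571.
d = −0.5·ln(0.685715) − 0.25·ln(0.942858) = −0.5·(-0.377293) − 0.25·(-0.058840) = 0.2034.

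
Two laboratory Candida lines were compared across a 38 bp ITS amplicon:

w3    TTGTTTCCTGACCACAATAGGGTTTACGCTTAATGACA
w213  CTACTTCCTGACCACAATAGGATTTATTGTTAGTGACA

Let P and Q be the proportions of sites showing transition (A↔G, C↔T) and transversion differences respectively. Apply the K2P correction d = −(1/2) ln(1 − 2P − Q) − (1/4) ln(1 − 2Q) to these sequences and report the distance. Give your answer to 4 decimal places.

0.2576

Mismatches occur at site 1 (T→C, transition), site 3 (G→A, transition), site 4 (T→C, transition), site 22 (G→A, transition), site 27 (C→T, transition), site 28 (G→T, transversion), site 29 (C→G, transversion), site 33 (A→G, transition).
Of the 8 differences, 6 transitions and 2 transversions over 38 sites: P = 6/38 = 0.157895, Q = 2/38 = 0.052632.
d = −0.5·ln(0.631578) − 0.25·ln(0.894736) = −0.5·(-0.459534) − 0.25·(-0.111227) = 0.2576.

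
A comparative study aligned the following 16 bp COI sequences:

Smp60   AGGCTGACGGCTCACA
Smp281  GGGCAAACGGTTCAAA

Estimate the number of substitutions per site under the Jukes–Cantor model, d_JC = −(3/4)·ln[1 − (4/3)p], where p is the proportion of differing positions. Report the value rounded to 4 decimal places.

Mismatches occur at site 1 (A↔G), site 5 (T↔A), site 6 (G↔A), site 11 (C↔T), site 15 (C↔A).
p = 5/16 = 0.312500.
d = −0.75 · ln(1 − (4/3)·0.312500) = −0.75 · ln(0.583333) = −0.75 · (-0.538997) = 0.4042.

0.4042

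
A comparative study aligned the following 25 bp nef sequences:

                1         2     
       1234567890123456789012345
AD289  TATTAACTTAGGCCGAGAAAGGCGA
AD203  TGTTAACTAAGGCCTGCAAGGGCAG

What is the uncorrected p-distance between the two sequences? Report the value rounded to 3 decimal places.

0.320

The sequences differ at positions 2 (A/G), 9 (T/A), 15 (G/T), 16 (A/G), 17 (G/C), 20 (A/G), 24 (G/A), 25 (A/G).
There are 8 differences over 25 sites, so p = 8/25 = 0.320.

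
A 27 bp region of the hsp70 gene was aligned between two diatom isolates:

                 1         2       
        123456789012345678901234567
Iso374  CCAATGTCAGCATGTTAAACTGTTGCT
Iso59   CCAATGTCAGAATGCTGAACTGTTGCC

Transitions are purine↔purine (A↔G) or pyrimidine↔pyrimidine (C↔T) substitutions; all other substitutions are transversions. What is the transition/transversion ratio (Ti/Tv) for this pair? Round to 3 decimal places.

Mismatches occur at site 11 (C/A, transversion), site 15 (T/C, transition), site 17 (A/G, transition), site 27 (T/C, transition).
Of the 4 differences, 3 transitions and 1 transversion, so Ti/Tv = 3/1 = 3.000.

3.000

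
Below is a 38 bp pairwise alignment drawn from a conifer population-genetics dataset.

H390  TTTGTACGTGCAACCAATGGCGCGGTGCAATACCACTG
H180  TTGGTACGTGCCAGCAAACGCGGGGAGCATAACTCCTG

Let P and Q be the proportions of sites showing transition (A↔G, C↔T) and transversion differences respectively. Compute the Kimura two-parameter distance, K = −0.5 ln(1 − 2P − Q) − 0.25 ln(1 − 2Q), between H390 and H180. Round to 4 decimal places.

Mismatches occur at site 3 (T/G, transversion), site 12 (A/C, transversion), site 14 (C/G, transversion), site 18 (T/A, transversion), site 19 (G/C, transversion), site 23 (C/G, transversion), site 26 (T/A, transversion), site 30 (A/T, transversion), site 31 (T/A, transversion), site 34 (C/T, transition), site 35 (A/C, transversion).
Of the 11 differences, 1 transition and 10 transversions over 38 sites: P = 1/38 = 0.026316, Q = 10/38 = 0.263158.
d = −0.5·ln(0.684210) − 0.25·ln(0.473684) = −0.5·(-0.379490) − 0.25·(-0.747215) = 0.3765.

0.3765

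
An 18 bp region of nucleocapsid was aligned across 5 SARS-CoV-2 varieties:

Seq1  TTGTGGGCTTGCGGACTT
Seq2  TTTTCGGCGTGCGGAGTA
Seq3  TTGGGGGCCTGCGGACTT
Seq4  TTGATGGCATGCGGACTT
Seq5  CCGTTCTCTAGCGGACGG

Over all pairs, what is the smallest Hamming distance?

2

Pairwise Hamming distances:
  Seq1 vs Seq2: 5
  Seq1 vs Seq3: 2
  Seq1 vs Seq4: 3
  Seq1 vs Seq5: 8
  Seq2 vs Seq3: 6
  Seq2 vs Seq4: 6
  Seq2 vs Seq5: 11
  Seq3 vs Seq4: 3
  Seq3 vs Seq5: 10
  Seq4 vs Seq5: 9
The smallest is 2, between Seq1 and Seq3.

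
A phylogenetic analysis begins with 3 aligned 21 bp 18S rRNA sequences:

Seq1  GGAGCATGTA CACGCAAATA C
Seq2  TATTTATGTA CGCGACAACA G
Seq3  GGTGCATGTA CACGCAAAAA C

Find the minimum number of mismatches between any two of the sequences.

2

Pairwise Hamming distances:
  Seq1 vs Seq2: 10
  Seq1 vs Seq3: 2
  Seq2 vs Seq3: 9
The smallest is 2, between Seq1 and Seq3.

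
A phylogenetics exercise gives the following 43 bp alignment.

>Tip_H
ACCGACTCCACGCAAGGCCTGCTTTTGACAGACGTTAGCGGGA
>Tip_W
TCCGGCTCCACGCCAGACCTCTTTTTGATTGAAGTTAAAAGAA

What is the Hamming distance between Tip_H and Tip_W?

Differing sites — 1:A/T; 5:A/G; 14:A/C; 17:G/A; 21:G/C; 22:C/T; 29:C/T; 30:A/T; 33:C/A; 38:G/A; 39:C/A; 40:G/A; 42:G/A.
That gives 13 mismatches out of 43 aligned sites, so the Hamming distance is 13.

13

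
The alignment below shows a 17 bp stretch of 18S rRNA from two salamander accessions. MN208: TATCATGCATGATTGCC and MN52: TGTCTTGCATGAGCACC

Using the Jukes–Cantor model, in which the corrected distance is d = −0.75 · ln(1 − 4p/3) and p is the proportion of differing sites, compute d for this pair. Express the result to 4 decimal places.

The sequences differ at positions 2 (A/G), 5 (A/T), 13 (T/G), 14 (T/C), 15 (G/A).
p = 5/17 = 0.294118.
d = −0.75 · ln(1 − (4/3)·0.294118) = −0.75 · ln(0.607843) = −0.75 · (-0.497839) = 0.3734.

0.3734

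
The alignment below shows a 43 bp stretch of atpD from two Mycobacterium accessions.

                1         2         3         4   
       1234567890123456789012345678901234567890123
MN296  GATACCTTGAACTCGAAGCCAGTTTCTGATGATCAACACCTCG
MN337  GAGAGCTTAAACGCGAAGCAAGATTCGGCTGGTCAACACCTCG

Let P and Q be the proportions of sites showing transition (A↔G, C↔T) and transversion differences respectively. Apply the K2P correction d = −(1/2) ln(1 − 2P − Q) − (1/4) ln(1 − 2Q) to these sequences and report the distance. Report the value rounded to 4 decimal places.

Mismatches occur at site 3 (T→G, transversion), site 5 (C→G, transversion), site 9 (G→A, transition), site 13 (T→G, transversion), site 20 (C→A, transversion), site 23 (T→A, transversion), site 27 (T→G, transversion), site 29 (A→C, transversion), site 32 (A→G, transition).
Of the 9 differences, 2 transitions and 7 transversions over 43 sites: P = 2/43 = 0.046512, Q = 7/43 = 0.162791.
d = −0.5·ln(0.744185) − 0.25·ln(0.674418) = −0.5·(-0.295466) − 0.25·(-0.393905) = 0.2462.

0.2462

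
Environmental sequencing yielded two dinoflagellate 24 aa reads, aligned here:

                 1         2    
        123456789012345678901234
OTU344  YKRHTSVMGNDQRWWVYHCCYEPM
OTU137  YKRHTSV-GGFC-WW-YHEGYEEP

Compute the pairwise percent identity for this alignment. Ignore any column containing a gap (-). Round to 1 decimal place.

66.7%

Excluding the 3 gap columns leaves 21 comparable sites.
The sequences differ at positions 10 (N/G), 11 (D/F), 12 (Q/C), 19 (C/E), 20 (C/G), 23 (P/E), 24 (M/P).
14 of the 21 comparable sites match, so the percent identity is 14/21 × 100 = 66.7%.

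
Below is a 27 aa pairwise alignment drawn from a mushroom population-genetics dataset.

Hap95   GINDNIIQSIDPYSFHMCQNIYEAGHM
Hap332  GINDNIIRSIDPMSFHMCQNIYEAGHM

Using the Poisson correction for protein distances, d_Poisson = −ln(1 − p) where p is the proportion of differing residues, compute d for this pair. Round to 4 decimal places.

0.0770

Differing sites — 8:Q/R; 13:Y/M.
p = 2/27 = 0.074074.
d = −ln(1 − 0.074074) = −ln(0.925926) = 0.0770.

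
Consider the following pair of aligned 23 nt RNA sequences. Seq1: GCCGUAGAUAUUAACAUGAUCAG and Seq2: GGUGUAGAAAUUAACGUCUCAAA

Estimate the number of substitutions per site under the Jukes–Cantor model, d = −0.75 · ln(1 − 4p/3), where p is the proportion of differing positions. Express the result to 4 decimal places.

Mismatches occur at site 2 (C→G), site 3 (C→U), site 9 (U→A), site 16 (A→G), site 18 (G→C), site 19 (A→U), site 20 (U→C), site 21 (C→A), site 23 (G→A).
p = 9/23 = 0.391304.
d = −0.75 · ln(1 − (4/3)·0.391304) = −0.75 · ln(0.478261) = −0.75 · (-0.737599) = 0.5532.

0.5532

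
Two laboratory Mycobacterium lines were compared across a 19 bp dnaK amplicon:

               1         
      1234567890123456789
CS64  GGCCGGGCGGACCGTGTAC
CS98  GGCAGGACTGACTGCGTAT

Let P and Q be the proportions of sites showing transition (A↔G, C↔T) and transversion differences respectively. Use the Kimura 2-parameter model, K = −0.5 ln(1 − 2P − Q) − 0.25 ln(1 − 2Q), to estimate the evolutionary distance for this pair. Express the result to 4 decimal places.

The sequences differ at positions 4 (C/A, transversion), 7 (G/A, transition), 9 (G/T, transversion), 13 (C/T, transition), 15 (T/C, transition), 19 (C/T, transition).
Of the 6 differences, 4 transitions and 2 transversions over 19 sites: P = 4/19 = 0.210526, Q = 2/19 = 0.105263.
d = −0.5·ln(0.473685) − 0.25·ln(0.789474) = −0.5·(-0.747213) − 0.25·(-0.236388) = 0.4327.

0.4327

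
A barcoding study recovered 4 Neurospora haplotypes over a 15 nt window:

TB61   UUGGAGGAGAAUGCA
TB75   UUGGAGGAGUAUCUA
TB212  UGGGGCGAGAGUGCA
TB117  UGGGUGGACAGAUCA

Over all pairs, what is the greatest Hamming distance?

Pairwise Hamming distances:
  TB61 vs TB75: 3
  TB61 vs TB212: 4
  TB61 vs TB117: 6
  TB75 vs TB212: 7
  TB75 vs TB117: 8
  TB212 vs TB117: 5
The largest is 8, between TB75 and TB117.

8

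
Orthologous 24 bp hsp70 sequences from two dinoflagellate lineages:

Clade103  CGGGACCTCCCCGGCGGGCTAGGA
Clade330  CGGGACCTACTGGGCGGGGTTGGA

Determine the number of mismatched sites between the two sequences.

5

The sequences differ at positions 9 (C/A), 11 (C/T), 12 (C/G), 19 (C/G), 21 (A/T).
That gives 5 mismatches out of 24 aligned sites, so the Hamming distance is 5.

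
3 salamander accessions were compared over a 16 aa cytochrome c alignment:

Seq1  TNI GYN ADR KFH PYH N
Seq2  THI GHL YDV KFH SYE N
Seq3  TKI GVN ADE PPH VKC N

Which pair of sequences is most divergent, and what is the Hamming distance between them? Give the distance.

10

Pairwise Hamming distances:
  Seq1 vs Seq2: 7
  Seq1 vs Seq3: 8
  Seq2 vs Seq3: 10
The largest is 10, between Seq2 and Seq3.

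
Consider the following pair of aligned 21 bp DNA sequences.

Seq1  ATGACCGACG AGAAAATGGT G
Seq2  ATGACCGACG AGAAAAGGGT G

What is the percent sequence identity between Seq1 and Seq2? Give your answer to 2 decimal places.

A single mismatch occurs at site 17 (T→G).
20 of the 21 sites match, so the percent identity is 20/21 × 100 = 95.24%.

95.24%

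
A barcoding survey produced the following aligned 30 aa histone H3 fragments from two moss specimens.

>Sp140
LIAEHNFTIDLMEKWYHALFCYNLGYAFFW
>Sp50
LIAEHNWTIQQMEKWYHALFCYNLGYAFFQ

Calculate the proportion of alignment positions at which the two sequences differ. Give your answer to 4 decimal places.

0.1333

Mismatches occur at site 7 (F↔W), site 10 (D↔Q), site 11 (L↔Q), site 30 (W↔Q).
There are 4 differences over 30 sites, so p = 4/30 = 0.1333.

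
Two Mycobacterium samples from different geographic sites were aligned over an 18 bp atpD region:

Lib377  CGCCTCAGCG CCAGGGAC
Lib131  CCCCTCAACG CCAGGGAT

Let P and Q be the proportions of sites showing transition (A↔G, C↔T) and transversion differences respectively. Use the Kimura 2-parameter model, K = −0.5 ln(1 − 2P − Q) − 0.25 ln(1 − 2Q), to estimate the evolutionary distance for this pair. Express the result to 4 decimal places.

The sequences differ at positions 2 (G/C, transversion), 8 (G/A, transition), 18 (C/T, transition).
Of the 3 differences, 2 transitions and 1 transversion over 18 sites: P = 2/18 = 0.111111, Q = 1/18 = 0.055556.
d = −0.5·ln(0.722222) − 0.25·ln(0.888888) = −0.5·(-0.325423) − 0.25·(-0.117784) = 0.1922.

0.1922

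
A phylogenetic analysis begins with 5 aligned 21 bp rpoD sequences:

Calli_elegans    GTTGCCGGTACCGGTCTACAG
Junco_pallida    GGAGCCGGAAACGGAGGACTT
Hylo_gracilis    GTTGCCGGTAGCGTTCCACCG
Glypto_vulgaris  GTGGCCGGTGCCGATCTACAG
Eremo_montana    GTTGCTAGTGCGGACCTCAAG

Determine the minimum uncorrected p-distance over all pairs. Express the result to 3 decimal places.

Pairwise Hamming distances:
  Calli_elegans vs Junco_pallida: 9
  Calli_elegans vs Hylo_gracilis: 4
  Calli_elegans vs Glypto_vulgaris: 3
  Calli_elegans vs Eremo_montana: 8
  Junco_pallida vs Hylo_gracilis: 10
  Junco_pallida vs Glypto_vulgaris: 11
  Junco_pallida vs Eremo_montana: 16
  Hylo_gracilis vs Glypto_vulgaris: 6
  Hylo_gracilis vs Eremo_montana: 11
  Glypto_vulgaris vs Eremo_montana: 7
The smallest is 3 mismatches, between Calli_elegans and Glypto_vulgaris; p = 3/21 = 0.143.

0.143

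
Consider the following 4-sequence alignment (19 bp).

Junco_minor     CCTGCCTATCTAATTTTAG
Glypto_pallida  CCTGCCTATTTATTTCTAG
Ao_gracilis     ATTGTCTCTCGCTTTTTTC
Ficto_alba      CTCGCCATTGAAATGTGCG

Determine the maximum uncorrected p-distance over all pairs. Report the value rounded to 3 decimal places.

Pairwise Hamming distances:
  Junco_minor vs Glypto_pallida: 3
  Junco_minor vs Ao_gracilis: 9
  Junco_minor vs Ficto_alba: 9
  Glypto_pallida vs Ao_gracilis: 10
  Glypto_pallida vs Ficto_alba: 11
  Ao_gracilis vs Ficto_alba: 13
The largest is 13 mismatches, between Ao_gracilis and Ficto_alba; p = 13/19 = 0.684.

0.684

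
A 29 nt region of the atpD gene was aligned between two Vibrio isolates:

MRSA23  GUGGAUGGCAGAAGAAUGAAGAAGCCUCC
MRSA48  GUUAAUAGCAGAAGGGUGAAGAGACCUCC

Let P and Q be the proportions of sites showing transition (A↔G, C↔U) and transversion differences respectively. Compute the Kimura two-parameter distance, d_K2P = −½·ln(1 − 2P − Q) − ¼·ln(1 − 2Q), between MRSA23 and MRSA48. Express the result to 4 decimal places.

0.3152

Mismatches occur at site 3 (G↔U, transversion), site 4 (G↔A, transition), site 7 (G↔A, transition), site 15 (A↔G, transition), site 16 (A↔G, transition), site 23 (A↔G, transition), site 24 (G↔A, transition).
Of the 7 differences, 6 transitions and 1 transversion over 29 sites: P = 6/29 = 0.206897, Q = 1/29 = 0.034483.
d = −0.5·ln(0.551723) − 0.25·ln(0.931034) = −0.5·(-0.594709) − 0.25·(-0.071459) = 0.3152.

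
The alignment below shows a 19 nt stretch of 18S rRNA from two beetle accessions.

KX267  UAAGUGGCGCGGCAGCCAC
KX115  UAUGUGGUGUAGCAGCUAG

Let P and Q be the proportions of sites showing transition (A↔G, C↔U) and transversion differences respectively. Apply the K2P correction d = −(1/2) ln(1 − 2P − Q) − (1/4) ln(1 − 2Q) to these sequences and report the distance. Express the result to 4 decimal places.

0.4327

The sequences differ at positions 3 (A/U, transversion), 8 (C/U, transition), 10 (C/U, transition), 11 (G/A, transition), 17 (C/U, transition), 19 (C/G, transversion).
Of the 6 differences, 4 transitions and 2 transversions over 19 sites: P = 4/19 = 0.210526, Q = 2/19 = 0.105263.
d = −0.5·ln(0.473685) − 0.25·ln(0.789474) = −0.5·(-0.747213) − 0.25·(-0.236388) = 0.4327.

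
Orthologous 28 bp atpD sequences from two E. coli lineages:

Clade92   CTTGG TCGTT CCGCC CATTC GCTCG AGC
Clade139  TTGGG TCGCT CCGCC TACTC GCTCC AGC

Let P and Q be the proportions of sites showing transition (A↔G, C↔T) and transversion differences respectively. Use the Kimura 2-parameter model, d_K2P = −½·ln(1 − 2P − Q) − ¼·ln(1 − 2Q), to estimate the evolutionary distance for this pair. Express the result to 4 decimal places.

0.2595

Differing sites — 1:C/T (Ti); 3:T/G (Tv); 9:T/C (Ti); 16:C/T (Ti); 18:T/C (Ti); 25:G/C (Tv).
Of the 6 differences, 4 transitions and 2 transversions over 28 sites: P = 4/28 = 0.142857, Q = 2/28 = 0.071429.
d = −0.5·ln(0.642857) − 0.25·ln(0.857142) = −0.5·(-0.441833) − 0.25·(-0.154152) = 0.2595.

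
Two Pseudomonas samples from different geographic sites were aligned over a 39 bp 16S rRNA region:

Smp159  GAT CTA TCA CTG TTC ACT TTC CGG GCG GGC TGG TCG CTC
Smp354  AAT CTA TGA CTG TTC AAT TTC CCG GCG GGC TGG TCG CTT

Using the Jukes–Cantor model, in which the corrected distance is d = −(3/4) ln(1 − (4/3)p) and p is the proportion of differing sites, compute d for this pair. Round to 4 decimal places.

Mismatches occur at site 1 (G↔A), site 8 (C↔G), site 17 (C↔A), site 23 (G↔C), site 39 (C↔T).
p = 5/39 = 0.128205.
d = −0.75 · ln(1 − (4/3)·0.128205) = −0.75 · ln(0.829060) = −0.75 · (-0.187463) = 0.1406.

0.1406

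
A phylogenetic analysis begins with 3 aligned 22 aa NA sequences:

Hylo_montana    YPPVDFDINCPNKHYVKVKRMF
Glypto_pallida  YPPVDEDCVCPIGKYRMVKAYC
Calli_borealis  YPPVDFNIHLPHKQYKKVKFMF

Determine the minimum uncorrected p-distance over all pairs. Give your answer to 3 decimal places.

Pairwise Hamming distances:
  Hylo_montana vs Glypto_pallida: 11
  Hylo_montana vs Calli_borealis: 7
  Glypto_pallida vs Calli_borealis: 13
The smallest is 7 mismatches, between Hylo_montana and Calli_borealis; p = 7/22 = 0.318.

0.318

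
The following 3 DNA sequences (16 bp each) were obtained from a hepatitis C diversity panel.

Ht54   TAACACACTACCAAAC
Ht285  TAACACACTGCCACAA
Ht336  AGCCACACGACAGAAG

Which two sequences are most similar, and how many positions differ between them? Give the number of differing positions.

Pairwise Hamming distances:
  Ht54 vs Ht285: 3
  Ht54 vs Ht336: 7
  Ht285 vs Ht336: 9
The smallest is 3, between Ht54 and Ht285.

3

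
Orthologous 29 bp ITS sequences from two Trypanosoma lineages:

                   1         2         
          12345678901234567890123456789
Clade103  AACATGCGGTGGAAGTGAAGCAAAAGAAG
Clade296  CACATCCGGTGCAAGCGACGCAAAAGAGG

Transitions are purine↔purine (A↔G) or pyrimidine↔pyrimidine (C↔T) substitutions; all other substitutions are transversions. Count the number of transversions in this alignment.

The sequences differ at positions 1 (A/C, transversion), 6 (G/C, transversion), 12 (G/C, transversion), 16 (T/C, transition), 19 (A/C, transversion), 28 (A/G, transition).
Of the 6 differences, 2 transitions and 4 transversions, so the answer is 4.

4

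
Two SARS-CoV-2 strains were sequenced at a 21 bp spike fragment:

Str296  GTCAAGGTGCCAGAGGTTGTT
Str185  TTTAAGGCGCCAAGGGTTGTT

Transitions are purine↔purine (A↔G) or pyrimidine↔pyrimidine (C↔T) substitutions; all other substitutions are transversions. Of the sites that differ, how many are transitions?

The sequences differ at positions 1 (G/T, transversion), 3 (C/T, transition), 8 (T/C, transition), 13 (G/A, transition), 14 (A/G, transition).
Of the 5 differences, 4 transitions and 1 transversion, so the answer is 4.

4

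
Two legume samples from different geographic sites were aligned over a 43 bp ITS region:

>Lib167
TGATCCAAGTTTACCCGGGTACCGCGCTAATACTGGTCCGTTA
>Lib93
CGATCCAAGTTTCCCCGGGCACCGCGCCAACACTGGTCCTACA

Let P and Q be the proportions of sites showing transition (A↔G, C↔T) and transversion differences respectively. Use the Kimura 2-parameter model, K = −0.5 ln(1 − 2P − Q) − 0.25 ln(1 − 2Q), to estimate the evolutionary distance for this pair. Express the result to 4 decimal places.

Mismatches occur at site 1 (T↔C, transition), site 13 (A↔C, transversion), site 20 (T↔C, transition), site 28 (T↔C, transition), site 31 (T↔C, transition), site 40 (G↔T, transversion), site 41 (T↔A, transversion), site 42 (T↔C, transition).
Of the 8 differences, 5 transitions and 3 transversions over 43 sites: P = 5/43 = 0.116279, Q = 3/43 = 0.069767.
d = −0.5·ln(0.697675) − 0.25·ln(0.860466) = −0.5·(-0.360002) − 0.25·(-0.150281) = 0.2176.

0.2176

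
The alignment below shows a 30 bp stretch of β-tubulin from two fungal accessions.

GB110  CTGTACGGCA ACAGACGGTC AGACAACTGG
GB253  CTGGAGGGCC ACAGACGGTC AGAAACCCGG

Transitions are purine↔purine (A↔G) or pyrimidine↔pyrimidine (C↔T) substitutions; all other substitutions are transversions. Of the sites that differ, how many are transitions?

1

Differing sites — 4:T/G (Tv); 6:C/G (Tv); 10:A/C (Tv); 24:C/A (Tv); 26:A/C (Tv); 28:T/C (Ti).
Of the 6 differences, 1 transition and 5 transversions, so the answer is 1.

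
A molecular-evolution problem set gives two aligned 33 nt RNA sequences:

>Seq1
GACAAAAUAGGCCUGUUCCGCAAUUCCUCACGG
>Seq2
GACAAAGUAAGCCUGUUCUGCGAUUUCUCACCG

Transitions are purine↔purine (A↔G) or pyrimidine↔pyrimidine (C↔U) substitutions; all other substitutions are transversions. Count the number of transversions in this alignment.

1

Differing sites — 7:A/G (Ti); 10:G/A (Ti); 19:C/U (Ti); 22:A/G (Ti); 26:C/U (Ti); 32:G/C (Tv).
Of the 6 differences, 5 transitions and 1 transversion, so the answer is 1.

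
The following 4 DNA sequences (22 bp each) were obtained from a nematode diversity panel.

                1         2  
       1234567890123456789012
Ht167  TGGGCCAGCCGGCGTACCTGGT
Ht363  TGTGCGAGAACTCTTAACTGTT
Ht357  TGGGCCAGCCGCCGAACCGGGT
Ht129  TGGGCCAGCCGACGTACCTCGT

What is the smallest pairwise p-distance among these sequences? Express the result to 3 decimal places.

Pairwise Hamming distances:
  Ht167 vs Ht363: 9
  Ht167 vs Ht357: 3
  Ht167 vs Ht129: 2
  Ht363 vs Ht357: 11
  Ht363 vs Ht129: 10
  Ht357 vs Ht129: 4
The smallest is 2 mismatches, between Ht167 and Ht129; p = 2/22 = 0.091.

0.091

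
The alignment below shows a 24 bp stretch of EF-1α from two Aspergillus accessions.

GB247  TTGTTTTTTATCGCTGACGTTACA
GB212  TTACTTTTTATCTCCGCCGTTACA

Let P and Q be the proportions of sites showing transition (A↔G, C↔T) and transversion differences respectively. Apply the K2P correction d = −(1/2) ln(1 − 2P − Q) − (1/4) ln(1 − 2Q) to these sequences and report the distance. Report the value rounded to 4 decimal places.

0.2483

Differing sites — 3:G/A (Ti); 4:T/C (Ti); 13:G/T (Tv); 15:T/C (Ti); 17:A/C (Tv).
Of the 5 differences, 3 transitions and 2 transversions over 24 sites: P = 3/24 = 0.125000, Q = 2/24 = 0.083333.
d = −0.5·ln(0.666667) − 0.25·ln(0.833334) = −0.5·(-0.405465) − 0.25·(-0.182321) = 0.2483.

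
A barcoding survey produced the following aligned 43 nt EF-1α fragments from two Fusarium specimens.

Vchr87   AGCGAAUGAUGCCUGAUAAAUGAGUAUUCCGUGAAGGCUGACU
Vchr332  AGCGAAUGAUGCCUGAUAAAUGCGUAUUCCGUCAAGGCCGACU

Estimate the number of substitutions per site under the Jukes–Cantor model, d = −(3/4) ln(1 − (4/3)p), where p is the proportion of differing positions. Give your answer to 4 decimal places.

0.0732

Differing sites — 23:A/C; 33:G/C; 39:U/C.
p = 3/43 = 0.069767.
d = −0.75 · ln(1 − (4/3)·0.069767) = −0.75 · ln(0.906977) = −0.75 · (-0.097638) = 0.0732.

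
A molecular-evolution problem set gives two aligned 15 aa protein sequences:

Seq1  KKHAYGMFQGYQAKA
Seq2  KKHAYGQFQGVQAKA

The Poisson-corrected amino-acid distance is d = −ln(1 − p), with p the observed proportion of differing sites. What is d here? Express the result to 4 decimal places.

Differing sites — 7:M/Q; 11:Y/V.
p = 2/15 = 0.133333.
d = −ln(1 − 0.133333) = −ln(0.866667) = 0.1431.

0.1431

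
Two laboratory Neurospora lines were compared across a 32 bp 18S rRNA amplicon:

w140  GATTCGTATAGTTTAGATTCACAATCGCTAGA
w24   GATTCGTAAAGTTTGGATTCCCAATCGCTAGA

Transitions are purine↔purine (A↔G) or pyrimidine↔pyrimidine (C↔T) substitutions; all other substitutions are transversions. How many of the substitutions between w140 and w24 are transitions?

1

Differing sites — 9:T/A (Tv); 15:A/G (Ti); 21:A/C (Tv).
Of the 3 differences, 1 transition and 2 transversions, so the answer is 1.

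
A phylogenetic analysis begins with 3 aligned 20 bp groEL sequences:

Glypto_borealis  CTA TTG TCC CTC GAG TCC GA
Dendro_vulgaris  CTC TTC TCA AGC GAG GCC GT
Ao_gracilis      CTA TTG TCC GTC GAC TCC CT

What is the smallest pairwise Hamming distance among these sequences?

4

Pairwise Hamming distances:
  Glypto_borealis vs Dendro_vulgaris: 7
  Glypto_borealis vs Ao_gracilis: 4
  Dendro_vulgaris vs Ao_gracilis: 8
The smallest is 4, between Glypto_borealis and Ao_gracilis.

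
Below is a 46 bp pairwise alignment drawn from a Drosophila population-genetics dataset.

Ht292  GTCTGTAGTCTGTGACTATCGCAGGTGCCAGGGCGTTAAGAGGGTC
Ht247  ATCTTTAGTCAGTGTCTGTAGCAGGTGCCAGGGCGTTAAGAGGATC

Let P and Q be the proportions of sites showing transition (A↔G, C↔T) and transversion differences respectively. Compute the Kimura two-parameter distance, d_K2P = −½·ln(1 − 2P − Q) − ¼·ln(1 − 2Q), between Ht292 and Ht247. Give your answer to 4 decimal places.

Mismatches occur at site 1 (G↔A, transition), site 5 (G↔T, transversion), site 11 (T↔A, transversion), site 15 (A↔T, transversion), site 18 (A↔G, transition), site 20 (C↔A, transversion), site 44 (G↔A, transition).
Of the 7 differences, 3 transitions and 4 transversions over 46 sites: P = 3/46 = 0.065217, Q = 4/46 = 0.086957.
d = −0.5·ln(0.782609) − 0.25·ln(0.826086) = −0.5·(-0.245122) − 0.25·(-0.191056) = 0.1703.

0.1703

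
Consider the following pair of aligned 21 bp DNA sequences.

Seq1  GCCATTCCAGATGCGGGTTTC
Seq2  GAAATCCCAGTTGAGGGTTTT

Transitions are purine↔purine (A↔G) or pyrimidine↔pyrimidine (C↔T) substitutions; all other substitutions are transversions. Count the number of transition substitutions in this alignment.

2

Mismatches occur at site 2 (C↔A, transversion), site 3 (C↔A, transversion), site 6 (T↔C, transition), site 11 (A↔T, transversion), site 14 (C↔A, transversion), site 21 (C↔T, transition).
Of the 6 differences, 2 transitions and 4 transversions, so the answer is 2.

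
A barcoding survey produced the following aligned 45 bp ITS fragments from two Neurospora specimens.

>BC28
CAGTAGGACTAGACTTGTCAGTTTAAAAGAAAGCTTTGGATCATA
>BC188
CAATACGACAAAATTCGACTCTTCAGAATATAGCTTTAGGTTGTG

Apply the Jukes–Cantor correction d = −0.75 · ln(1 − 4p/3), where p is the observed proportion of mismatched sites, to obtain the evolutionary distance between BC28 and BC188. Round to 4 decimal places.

The sequences differ at positions 3 (G/A), 6 (G/C), 10 (T/A), 12 (G/A), 14 (C/T), 16 (T/C), 18 (T/A), 20 (A/T), 21 (G/C), 24 (T/C), 26 (A/G), 29 (G/T), 31 (A/T), 38 (G/A), 40 (A/G), 42 (C/T), 43 (A/G), 45 (A/G).
p = 18/45 = 0.400000.
d = −0.75 · ln(1 − (4/3)·0.400000) = −0.75 · ln(0.466667) = −0.75 · (-0.762139) = 0.5716.

0.5716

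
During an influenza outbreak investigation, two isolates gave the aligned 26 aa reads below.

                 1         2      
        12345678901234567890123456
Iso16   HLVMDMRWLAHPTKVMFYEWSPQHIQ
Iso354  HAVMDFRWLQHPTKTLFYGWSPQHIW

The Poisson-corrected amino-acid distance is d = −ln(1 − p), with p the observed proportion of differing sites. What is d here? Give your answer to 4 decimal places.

The sequences differ at positions 2 (L/A), 6 (M/F), 10 (A/Q), 15 (V/T), 16 (M/L), 19 (E/G), 26 (Q/W).
p = 7/26 = 0.269231.
d = −ln(1 − 0.269231) = −ln(0.730769) = 0.3137.

0.3137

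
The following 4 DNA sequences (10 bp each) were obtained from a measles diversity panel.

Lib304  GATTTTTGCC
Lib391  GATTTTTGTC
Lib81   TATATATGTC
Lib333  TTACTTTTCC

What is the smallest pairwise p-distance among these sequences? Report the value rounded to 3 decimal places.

0.100

Pairwise Hamming distances:
  Lib304 vs Lib391: 1
  Lib304 vs Lib81: 4
  Lib304 vs Lib333: 5
  Lib391 vs Lib81: 3
  Lib391 vs Lib333: 6
  Lib81 vs Lib333: 6
The smallest is 1 mismatch, between Lib304 and Lib391; p = 1/10 = 0.100.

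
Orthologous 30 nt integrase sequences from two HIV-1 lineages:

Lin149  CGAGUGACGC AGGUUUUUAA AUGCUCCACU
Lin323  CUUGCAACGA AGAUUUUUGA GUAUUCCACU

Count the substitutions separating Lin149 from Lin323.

10

Differing sites — 2:G/U; 3:A/U; 5:U/C; 6:G/A; 10:C/A; 13:G/A; 19:A/G; 21:A/G; 23:G/A; 24:C/U.
That gives 10 mismatches out of 30 aligned sites, so the Hamming distance is 10.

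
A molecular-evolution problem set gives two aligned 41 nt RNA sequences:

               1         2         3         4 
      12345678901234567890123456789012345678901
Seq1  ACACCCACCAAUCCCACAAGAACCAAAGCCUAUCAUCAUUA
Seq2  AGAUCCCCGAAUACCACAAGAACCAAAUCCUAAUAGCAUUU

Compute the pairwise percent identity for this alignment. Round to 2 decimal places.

75.61%

The sequences differ at positions 2 (C/G), 4 (C/U), 7 (A/C), 9 (C/G), 13 (C/A), 28 (G/U), 33 (U/A), 34 (C/U), 36 (U/G), 41 (A/U).
31 of the 41 sites match, so the percent identity is 31/41 × 100 = 75.61%.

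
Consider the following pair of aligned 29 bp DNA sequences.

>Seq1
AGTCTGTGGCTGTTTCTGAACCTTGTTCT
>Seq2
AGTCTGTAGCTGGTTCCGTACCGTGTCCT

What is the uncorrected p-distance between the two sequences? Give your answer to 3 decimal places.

Differing sites — 8:G/A; 13:T/G; 17:T/C; 19:A/T; 23:T/G; 27:T/C.
There are 6 differences over 29 sites, so p = 6/29 = 0.207.

0.207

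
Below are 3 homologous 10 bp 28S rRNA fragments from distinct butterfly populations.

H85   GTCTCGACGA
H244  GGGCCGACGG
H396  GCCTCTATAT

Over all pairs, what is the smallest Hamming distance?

4

Pairwise Hamming distances:
  H85 vs H244: 4
  H85 vs H396: 5
  H244 vs H396: 7
The smallest is 4, between H85 and H244.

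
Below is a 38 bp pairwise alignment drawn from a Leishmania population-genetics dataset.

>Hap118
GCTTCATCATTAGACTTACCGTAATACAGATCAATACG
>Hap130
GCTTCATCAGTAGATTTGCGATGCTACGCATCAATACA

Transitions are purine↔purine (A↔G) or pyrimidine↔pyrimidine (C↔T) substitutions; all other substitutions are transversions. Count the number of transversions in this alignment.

Mismatches occur at site 10 (T/G, transversion), site 15 (C/T, transition), site 18 (A/G, transition), site 20 (C/G, transversion), site 21 (G/A, transition), site 23 (A/G, transition), site 24 (A/C, transversion), site 28 (A/G, transition), site 29 (G/C, transversion), site 38 (G/A, transition).
Of the 10 differences, 6 transitions and 4 transversions, so the answer is 4.

4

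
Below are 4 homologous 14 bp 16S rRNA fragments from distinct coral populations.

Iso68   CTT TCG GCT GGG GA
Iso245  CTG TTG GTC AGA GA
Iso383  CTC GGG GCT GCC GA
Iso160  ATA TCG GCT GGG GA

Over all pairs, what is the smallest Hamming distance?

2

Pairwise Hamming distances:
  Iso68 vs Iso245: 6
  Iso68 vs Iso383: 5
  Iso68 vs Iso160: 2
  Iso245 vs Iso383: 8
  Iso245 vs Iso160: 7
  Iso383 vs Iso160: 6
The smallest is 2, between Iso68 and Iso160.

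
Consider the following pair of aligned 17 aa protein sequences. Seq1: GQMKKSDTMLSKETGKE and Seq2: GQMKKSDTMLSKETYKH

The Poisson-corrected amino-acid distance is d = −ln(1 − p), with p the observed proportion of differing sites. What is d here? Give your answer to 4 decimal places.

0.1252

Differing sites — 15:G/Y; 17:E/H.
p = 2/17 = 0.117647.
d = −ln(1 − 0.117647) = −ln(0.882353) = 0.1252.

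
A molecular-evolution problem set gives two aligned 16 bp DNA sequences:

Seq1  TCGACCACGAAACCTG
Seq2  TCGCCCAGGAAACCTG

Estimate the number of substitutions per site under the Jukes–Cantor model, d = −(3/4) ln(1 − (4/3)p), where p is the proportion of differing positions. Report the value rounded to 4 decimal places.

The sequences differ at positions 4 (A/C), 8 (C/G).
p = 2/16 = 0.125000.
d = −0.75 · ln(1 − (4/3)·0.125000) = −0.75 · ln(0.833333) = −0.75 · (-0.182322) = 0.1367.

0.1367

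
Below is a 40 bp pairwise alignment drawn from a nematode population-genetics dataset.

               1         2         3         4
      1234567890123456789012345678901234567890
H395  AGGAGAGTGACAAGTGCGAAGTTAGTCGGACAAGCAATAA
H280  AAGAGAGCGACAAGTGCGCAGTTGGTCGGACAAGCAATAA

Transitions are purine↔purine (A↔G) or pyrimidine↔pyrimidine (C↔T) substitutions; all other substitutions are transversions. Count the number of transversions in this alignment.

Differing sites — 2:G/A (Ti); 8:T/C (Ti); 19:A/C (Tv); 24:A/G (Ti).
Of the 4 differences, 3 transitions and 1 transversion, so the answer is 1.

1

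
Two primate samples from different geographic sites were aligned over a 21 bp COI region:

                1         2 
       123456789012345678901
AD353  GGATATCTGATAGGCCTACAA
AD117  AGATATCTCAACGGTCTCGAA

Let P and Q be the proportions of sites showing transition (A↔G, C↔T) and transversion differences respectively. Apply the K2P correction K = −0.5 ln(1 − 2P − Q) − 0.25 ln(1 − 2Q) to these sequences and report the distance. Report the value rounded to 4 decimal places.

0.4415

The sequences differ at positions 1 (G/A, transition), 9 (G/C, transversion), 11 (T/A, transversion), 12 (A/C, transversion), 15 (C/T, transition), 18 (A/C, transversion), 19 (C/G, transversion).
Of the 7 differences, 2 transitions and 5 transversions over 21 sites: P = 2/21 = 0.095238, Q = 5/21 = 0.238095.
d = −0.5·ln(0.571429) − 0.25·ln(0.523810) = −0.5·(-0.559615) − 0.25·(-0.646626) = 0.4415.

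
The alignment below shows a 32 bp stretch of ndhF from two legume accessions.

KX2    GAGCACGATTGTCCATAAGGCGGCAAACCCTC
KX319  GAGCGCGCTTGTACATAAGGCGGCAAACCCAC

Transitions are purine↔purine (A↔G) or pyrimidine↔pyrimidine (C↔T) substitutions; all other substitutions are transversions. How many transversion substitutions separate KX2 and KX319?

Differing sites — 5:A/G (Ti); 8:A/C (Tv); 13:C/A (Tv); 31:T/A (Tv).
Of the 4 differences, 1 transition and 3 transversions, so the answer is 3.

3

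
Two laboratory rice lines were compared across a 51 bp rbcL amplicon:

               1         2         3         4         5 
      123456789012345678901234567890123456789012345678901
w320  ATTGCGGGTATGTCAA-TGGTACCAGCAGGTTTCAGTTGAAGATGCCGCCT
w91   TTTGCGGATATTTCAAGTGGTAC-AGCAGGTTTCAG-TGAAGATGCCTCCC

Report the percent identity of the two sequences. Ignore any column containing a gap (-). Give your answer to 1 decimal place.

Excluding the 3 gap columns leaves 48 comparable sites.
Mismatches occur at site 1 (A↔T), site 8 (G↔A), site 12 (G↔T), site 48 (G↔T), site 51 (T↔C).
43 of the 48 comparable sites match, so the percent identity is 43/48 × 100 = 89.6%.

89.6%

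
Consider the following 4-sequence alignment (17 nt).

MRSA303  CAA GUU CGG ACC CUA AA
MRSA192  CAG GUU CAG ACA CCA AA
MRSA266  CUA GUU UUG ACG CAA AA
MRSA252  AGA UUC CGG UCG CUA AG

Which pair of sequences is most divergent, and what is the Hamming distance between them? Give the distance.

10

Pairwise Hamming distances:
  MRSA303 vs MRSA192: 4
  MRSA303 vs MRSA266: 5
  MRSA303 vs MRSA252: 7
  MRSA192 vs MRSA266: 6
  MRSA192 vs MRSA252: 10
  MRSA266 vs MRSA252: 9
The largest is 10, between MRSA192 and MRSA252.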